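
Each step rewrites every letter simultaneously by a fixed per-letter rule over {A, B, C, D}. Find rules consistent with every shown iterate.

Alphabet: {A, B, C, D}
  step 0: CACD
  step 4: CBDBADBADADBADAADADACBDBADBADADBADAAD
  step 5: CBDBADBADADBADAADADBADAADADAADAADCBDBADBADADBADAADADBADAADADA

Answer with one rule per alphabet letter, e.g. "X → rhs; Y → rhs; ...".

A->AD, B->DB, C->CB, D->A

  step 4 ⇒ step 5: CBDBADBADADBADAADADACBDBADBADADBADAAD ⇒ CB·DB·A·DB·AD·A·DB·AD·A·AD·A·DB·AD·A·AD·AD·A·AD·A·AD·CB·DB·A·DB·AD·A·DB·AD·A·AD·A·DB·AD·A·AD·AD·A
    A ↦ AD
    B ↦ DB
    C ↦ CB
    D ↦ A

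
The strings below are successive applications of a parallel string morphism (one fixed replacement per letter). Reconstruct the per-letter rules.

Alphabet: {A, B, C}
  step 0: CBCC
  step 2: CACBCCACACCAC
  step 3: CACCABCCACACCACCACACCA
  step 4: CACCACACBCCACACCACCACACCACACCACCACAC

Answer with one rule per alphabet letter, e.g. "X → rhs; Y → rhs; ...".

A->C, B->BC, C->CA

  step 3 ⇒ step 4: CACCABCCACACCACCACACCA ⇒ CA·C·CA·CA·C·BC·CA·CA·C·CA·C·CA·CA·C·CA·CA·C·CA·C·CA·CA·C
    A ↦ C
    B ↦ BC
    C ↦ CA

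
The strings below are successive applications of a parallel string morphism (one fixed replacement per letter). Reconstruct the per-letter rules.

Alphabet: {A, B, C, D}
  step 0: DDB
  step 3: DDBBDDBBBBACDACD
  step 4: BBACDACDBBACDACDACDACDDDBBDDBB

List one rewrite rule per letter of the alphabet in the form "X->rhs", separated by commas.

  step 3 ⇒ step 4: DDBBDDBBBBACDACD ⇒ B·B·ACD·ACD·B·B·ACD·ACD·ACD·ACD·D·DB·B·D·DB·B
    A ↦ D
    B ↦ ACD
    C ↦ DB
    D ↦ B

A->D, B->ACD, C->DB, D->B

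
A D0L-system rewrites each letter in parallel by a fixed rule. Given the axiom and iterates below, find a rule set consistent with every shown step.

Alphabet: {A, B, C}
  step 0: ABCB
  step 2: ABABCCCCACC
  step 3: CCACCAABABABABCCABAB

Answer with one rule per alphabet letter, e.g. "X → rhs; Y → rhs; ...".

  step 2 ⇒ step 3: ABABCCCCACC ⇒ CC·A·CC·A·AB·AB·AB·AB·CC·AB·AB
    A ↦ CC
    B ↦ A
    C ↦ AB

A->CC, B->A, C->AB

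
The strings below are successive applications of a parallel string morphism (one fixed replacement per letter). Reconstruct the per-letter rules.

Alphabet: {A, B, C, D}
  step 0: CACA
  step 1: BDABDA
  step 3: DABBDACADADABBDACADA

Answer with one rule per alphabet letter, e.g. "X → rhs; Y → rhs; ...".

  step 0 ⇒ step 1: CACA ⇒ B·DA·B·DA
    A ↦ DA
    C ↦ B
    B ↦ AC  (constrained at step 1)
    D ↦ CA  (constrained at step 1)

A->DA, B->AC, C->B, D->CA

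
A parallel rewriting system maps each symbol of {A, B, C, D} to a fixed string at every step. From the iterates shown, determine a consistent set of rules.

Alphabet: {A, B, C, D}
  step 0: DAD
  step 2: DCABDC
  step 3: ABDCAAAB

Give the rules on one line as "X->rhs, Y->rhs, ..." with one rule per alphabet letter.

A->DC, B->AA, C->B, D->A

  step 2 ⇒ step 3: DCABDC ⇒ A·B·DC·AA·A·B
    A ↦ DC
    B ↦ AA
    C ↦ B
    D ↦ A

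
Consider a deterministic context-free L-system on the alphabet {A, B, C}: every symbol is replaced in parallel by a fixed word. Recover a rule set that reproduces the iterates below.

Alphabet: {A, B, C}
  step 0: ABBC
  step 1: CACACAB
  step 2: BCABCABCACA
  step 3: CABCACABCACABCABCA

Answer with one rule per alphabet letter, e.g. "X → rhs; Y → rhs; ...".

A->CA, B->CA, C->B

  step 2 ⇒ step 3: BCABCABCACA ⇒ CA·B·CA·CA·B·CA·CA·B·CA·B·CA
    A ↦ CA
    B ↦ CA
    C ↦ B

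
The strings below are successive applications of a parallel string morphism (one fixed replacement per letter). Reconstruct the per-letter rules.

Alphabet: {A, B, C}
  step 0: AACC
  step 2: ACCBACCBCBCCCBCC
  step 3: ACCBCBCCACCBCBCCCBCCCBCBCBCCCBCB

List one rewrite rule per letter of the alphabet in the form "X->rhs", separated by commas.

A->AC, B->CC, C->CB

  step 2 ⇒ step 3: ACCBACCBCBCCCBCC ⇒ AC·CB·CB·CC·AC·CB·CB·CC·CB·CC·CB·CB·CB·CC·CB·CB
    A ↦ AC
    B ↦ CC
    C ↦ CB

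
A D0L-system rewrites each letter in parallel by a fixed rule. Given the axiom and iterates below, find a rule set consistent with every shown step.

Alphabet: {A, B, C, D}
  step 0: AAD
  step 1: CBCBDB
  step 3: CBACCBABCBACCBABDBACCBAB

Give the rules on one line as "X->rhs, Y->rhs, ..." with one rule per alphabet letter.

A->CB, B->AC, C->AB, D->DB

  step 0 ⇒ step 1: AAD ⇒ CB·CB·DB
    A ↦ CB
    D ↦ DB
    B ↦ AC  (constrained at step 1)
    C ↦ AB  (constrained at step 1)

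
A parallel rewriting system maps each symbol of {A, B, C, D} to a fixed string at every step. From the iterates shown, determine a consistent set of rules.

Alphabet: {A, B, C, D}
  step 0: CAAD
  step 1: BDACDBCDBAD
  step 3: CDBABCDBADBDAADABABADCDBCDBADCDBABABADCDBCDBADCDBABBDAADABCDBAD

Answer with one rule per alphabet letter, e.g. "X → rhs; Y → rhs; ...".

  step 0 ⇒ step 1: CAAD ⇒ BDA·CDB·CDB·AD
    A ↦ CDB
    C ↦ BDA
    D ↦ AD
    B ↦ AB  (constrained at step 1)

A->CDB, B->AB, C->BDA, D->AD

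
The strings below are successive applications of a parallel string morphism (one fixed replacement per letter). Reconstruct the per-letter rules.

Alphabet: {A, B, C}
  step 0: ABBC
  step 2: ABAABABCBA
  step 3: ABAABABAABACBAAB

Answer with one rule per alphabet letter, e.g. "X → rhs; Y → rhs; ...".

  step 2 ⇒ step 3: ABAABABCBA ⇒ AB·A·AB·AB·A·AB·A·CB·A·AB
    A ↦ AB
    B ↦ A
    C ↦ CB

A->AB, B->A, C->CB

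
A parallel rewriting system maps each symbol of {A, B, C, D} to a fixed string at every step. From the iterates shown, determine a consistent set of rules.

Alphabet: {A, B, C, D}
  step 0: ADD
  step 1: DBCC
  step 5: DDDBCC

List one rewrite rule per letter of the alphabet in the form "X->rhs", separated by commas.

  step 0 ⇒ step 1: ADD ⇒ DB·C·C
    A ↦ DB
    D ↦ C
    B ↦ A  (constrained at step 1)
    C ↦ D  (constrained at step 1)

A->DB, B->A, C->D, D->C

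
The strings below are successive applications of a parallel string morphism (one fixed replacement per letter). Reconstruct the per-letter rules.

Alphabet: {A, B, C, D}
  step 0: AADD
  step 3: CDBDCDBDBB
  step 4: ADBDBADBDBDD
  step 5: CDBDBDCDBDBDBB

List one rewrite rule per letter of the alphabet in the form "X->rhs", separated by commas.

A->CD, B->D, C->AD, D->B

  step 4 ⇒ step 5: ADBDBADBDBDD ⇒ CD·B·D·B·D·CD·B·D·B·D·B·B
    A ↦ CD
    B ↦ D
    D ↦ B
  step 3 ⇒ step 4: CDBDCDBDBB ⇒ AD·B·D·B·AD·B·D·B·D·D
    C ↦ AD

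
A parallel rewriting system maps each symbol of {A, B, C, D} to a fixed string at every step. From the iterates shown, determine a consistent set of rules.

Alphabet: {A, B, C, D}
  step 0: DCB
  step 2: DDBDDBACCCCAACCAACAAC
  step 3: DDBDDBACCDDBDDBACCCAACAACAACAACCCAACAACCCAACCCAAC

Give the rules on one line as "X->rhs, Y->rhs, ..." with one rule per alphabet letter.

A->C, B->ACC, C->AAC, D->DDB

  step 2 ⇒ step 3: DDBDDBACCCCAACCAACAAC ⇒ DDB·DDB·ACC·DDB·DDB·ACC·C·AAC·AAC·AAC·AAC·C·C·AAC·AAC·C·C·AAC·C·C·AAC
    A ↦ C
    B ↦ ACC
    C ↦ AAC
    D ↦ DDB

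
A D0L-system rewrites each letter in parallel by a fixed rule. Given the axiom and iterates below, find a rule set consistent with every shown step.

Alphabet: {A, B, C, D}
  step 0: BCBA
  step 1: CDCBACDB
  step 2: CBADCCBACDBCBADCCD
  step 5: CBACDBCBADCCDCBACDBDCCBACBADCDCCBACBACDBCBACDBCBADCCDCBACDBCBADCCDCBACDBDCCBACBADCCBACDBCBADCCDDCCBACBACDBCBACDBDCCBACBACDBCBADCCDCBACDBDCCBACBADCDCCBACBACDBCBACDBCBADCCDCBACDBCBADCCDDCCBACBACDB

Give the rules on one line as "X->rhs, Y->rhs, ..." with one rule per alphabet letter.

A->B, B->CD, C->CBA, D->DC

  step 1 ⇒ step 2: CDCBACDB ⇒ CBA·DC·CBA·CD·B·CBA·DC·CD
    A ↦ B
    B ↦ CD
    C ↦ CBA
    D ↦ DC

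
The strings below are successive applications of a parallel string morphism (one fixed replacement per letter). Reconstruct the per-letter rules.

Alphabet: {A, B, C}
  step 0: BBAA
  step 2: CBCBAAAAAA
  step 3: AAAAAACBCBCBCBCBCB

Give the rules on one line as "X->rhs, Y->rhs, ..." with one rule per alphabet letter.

A->CB, B->A, C->AA

  step 2 ⇒ step 3: CBCBAAAAAA ⇒ AA·A·AA·A·CB·CB·CB·CB·CB·CB
    A ↦ CB
    B ↦ A
    C ↦ AA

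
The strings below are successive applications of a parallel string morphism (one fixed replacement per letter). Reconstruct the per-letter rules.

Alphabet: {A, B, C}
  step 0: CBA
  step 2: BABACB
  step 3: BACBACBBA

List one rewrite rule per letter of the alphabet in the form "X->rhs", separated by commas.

A->C, B->BA, C->B

  step 2 ⇒ step 3: BABACB ⇒ BA·C·BA·C·B·BA
    A ↦ C
    B ↦ BA
    C ↦ B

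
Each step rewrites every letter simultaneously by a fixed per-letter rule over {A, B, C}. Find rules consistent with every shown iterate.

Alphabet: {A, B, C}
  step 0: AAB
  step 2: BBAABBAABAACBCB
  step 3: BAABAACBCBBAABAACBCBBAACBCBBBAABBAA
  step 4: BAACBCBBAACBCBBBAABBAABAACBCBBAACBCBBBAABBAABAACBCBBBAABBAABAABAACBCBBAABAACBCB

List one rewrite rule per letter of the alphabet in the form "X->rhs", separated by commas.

  step 3 ⇒ step 4: BAABAACBCBBAABAACBCBBAACBCBBBAABBAA ⇒ BAA·CB·CB·BAA·CB·CB·B·BAA·B·BAA·BAA·CB·CB·BAA·CB·CB·B·BAA·B·BAA·BAA·CB·CB·B·BAA·B·BAA·BAA·BAA·CB·CB·BAA·BAA·CB·CB
    A ↦ CB
    B ↦ BAA
    C ↦ B

A->CB, B->BAA, C->B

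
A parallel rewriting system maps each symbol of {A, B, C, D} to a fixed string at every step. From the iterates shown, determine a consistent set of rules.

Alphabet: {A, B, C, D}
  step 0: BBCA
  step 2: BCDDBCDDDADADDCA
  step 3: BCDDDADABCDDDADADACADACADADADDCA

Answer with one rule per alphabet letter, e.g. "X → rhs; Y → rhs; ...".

  step 2 ⇒ step 3: BCDDBCDDDADADDCA ⇒ BC·DD·DA·DA·BC·DD·DA·DA·DA·CA·DA·CA·DA·DA·DD·CA
    A ↦ CA
    B ↦ BC
    C ↦ DD
    D ↦ DA

A->CA, B->BC, C->DD, D->DA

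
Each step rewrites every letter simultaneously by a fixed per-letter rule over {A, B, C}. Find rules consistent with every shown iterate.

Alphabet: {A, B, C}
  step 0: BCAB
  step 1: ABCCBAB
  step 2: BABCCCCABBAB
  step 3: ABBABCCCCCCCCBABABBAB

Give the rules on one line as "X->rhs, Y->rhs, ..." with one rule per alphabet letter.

  step 2 ⇒ step 3: BABCCCCABBAB ⇒ AB·B·AB·CC·CC·CC·CC·B·AB·AB·B·AB
    A ↦ B
    B ↦ AB
    C ↦ CC

A->B, B->AB, C->CC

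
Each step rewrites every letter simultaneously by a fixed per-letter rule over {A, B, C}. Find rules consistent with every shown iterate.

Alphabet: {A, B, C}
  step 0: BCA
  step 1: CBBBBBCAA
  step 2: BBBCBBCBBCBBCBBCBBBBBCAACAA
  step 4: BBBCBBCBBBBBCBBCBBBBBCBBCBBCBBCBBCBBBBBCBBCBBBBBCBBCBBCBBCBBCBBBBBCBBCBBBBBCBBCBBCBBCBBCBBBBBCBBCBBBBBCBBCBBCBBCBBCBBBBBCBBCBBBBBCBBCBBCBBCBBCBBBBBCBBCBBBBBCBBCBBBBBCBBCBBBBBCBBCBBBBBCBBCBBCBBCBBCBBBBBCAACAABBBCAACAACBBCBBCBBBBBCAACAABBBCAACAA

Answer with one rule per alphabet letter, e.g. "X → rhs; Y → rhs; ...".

  step 1 ⇒ step 2: CBBBBBCAA ⇒ BBB·CBB·CBB·CBB·CBB·CBB·BBB·CAA·CAA
    A ↦ CAA
    B ↦ CBB
    C ↦ BBB

A->CAA, B->CBB, C->BBB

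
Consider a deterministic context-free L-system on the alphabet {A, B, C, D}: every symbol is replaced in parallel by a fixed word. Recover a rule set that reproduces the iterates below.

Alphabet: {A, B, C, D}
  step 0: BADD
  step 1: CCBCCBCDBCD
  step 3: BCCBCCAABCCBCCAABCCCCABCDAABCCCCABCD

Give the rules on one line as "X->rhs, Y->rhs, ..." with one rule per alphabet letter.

  step 0 ⇒ step 1: BADD ⇒ CC·BCC·BCD·BCD
    A ↦ BCC
    B ↦ CC
    D ↦ BCD
    C ↦ A  (constrained at step 1)

A->BCC, B->CC, C->A, D->BCD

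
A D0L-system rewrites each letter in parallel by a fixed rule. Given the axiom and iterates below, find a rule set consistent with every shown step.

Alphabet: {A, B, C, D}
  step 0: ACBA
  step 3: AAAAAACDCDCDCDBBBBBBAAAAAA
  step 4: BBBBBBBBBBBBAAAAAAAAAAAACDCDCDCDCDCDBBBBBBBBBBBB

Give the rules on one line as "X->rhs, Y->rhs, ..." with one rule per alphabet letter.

A->BB, B->CD, C->AA, D->A

  step 3 ⇒ step 4: AAAAAACDCDCDCDBBBBBBAAAAAA ⇒ BB·BB·BB·BB·BB·BB·AA·A·AA·A·AA·A·AA·A·CD·CD·CD·CD·CD·CD·BB·BB·BB·BB·BB·BB
    A ↦ BB
    B ↦ CD
    C ↦ AA
    D ↦ A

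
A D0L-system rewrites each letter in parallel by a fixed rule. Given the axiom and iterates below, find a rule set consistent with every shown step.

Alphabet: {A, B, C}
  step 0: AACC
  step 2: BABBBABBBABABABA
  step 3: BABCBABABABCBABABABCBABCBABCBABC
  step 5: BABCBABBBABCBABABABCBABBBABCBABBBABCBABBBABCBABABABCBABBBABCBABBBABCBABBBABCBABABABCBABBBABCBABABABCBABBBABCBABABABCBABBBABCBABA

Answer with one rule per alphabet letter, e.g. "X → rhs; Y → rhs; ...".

  step 2 ⇒ step 3: BABBBABBBABABABA ⇒ BA·BC·BA·BA·BA·BC·BA·BA·BA·BC·BA·BC·BA·BC·BA·BC
    A ↦ BC
    B ↦ BA
    C ↦ BB  (constrained at step 0)

A->BC, B->BA, C->BB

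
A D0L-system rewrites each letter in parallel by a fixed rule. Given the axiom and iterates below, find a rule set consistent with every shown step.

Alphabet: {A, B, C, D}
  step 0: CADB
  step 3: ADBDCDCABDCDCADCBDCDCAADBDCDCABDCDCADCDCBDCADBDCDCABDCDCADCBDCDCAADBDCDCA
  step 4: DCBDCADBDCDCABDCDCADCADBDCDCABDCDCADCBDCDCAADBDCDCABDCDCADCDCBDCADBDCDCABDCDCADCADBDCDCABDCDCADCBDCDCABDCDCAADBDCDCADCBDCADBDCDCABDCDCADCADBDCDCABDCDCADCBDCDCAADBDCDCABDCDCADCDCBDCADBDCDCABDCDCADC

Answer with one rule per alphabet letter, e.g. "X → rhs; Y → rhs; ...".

A->DC, B->AD, C->DCA, D->BDC

  step 3 ⇒ step 4: ADBDCDCABDCDCADCBDCDCAADBDCDCABDCDCADCDCBDCADBDCDCABDCDCADCBDCDCAADBDCDCA ⇒ DC·BDC·AD·BDC·DCA·BDC·DCA·DC·AD·BDC·DCA·BDC·DCA·DC·BDC·DCA·AD·BDC·DCA·BDC·DCA·DC·DC·BDC·AD·BDC·DCA·BDC·DCA·DC·AD·BDC·DCA·BDC·DCA·DC·BDC·DCA·BDC·DCA·AD·BDC·DCA·DC·BDC·AD·BDC·DCA·BDC·DCA·DC·AD·BDC·DCA·BDC·DCA·DC·BDC·DCA·AD·BDC·DCA·BDC·DCA·DC·DC·BDC·AD·BDC·DCA·BDC·DCA·DC
    A ↦ DC
    B ↦ AD
    C ↦ DCA
    D ↦ BDC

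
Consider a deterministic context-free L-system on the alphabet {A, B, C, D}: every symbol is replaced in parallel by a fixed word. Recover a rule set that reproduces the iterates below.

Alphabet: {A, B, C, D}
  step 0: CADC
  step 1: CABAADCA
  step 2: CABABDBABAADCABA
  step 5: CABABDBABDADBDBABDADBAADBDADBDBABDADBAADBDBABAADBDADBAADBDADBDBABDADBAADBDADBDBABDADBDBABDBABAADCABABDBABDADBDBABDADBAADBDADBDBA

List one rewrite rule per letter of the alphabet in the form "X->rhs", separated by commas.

A->BA, B->BD, C->CA, D->AD

  step 1 ⇒ step 2: CABAADCA ⇒ CA·BA·BD·BA·BA·AD·CA·BA
    A ↦ BA
    B ↦ BD
    C ↦ CA
    D ↦ AD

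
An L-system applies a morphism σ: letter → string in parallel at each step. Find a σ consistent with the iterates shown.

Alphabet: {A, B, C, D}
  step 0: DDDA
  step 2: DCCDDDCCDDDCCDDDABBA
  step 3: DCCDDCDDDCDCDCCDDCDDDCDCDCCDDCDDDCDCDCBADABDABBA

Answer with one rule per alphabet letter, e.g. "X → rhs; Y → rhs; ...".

  step 2 ⇒ step 3: DCCDDDCCDDDCCDDDABBA ⇒ DC·CDD·CDD·DC·DC·DC·CDD·CDD·DC·DC·DC·CDD·CDD·DC·DC·DC·BA·DAB·DAB·BA
    A ↦ BA
    B ↦ DAB
    C ↦ CDD
    D ↦ DC

A->BA, B->DAB, C->CDD, D->DC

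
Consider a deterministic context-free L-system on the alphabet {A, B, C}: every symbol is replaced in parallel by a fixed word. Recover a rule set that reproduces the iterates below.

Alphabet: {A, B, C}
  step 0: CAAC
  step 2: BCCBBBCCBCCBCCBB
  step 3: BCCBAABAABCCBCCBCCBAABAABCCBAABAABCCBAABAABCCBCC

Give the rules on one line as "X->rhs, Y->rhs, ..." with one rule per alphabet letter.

  step 2 ⇒ step 3: BCCBBBCCBCCBCCBB ⇒ BCC·BAA·BAA·BCC·BCC·BCC·BAA·BAA·BCC·BAA·BAA·BCC·BAA·BAA·BCC·BCC
    B ↦ BCC
    C ↦ BAA
    A ↦ B  (constrained at step 0)

A->B, B->BCC, C->BAA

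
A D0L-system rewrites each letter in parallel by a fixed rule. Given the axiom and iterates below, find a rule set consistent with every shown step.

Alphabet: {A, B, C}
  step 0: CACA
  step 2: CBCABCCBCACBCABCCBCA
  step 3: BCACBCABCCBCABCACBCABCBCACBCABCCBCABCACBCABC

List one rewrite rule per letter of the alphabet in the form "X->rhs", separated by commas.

A->BC, B->C, C->BCA

  step 2 ⇒ step 3: CBCABCCBCACBCABCCBCA ⇒ BCA·C·BCA·BC·C·BCA·BCA·C·BCA·BC·BCA·C·BCA·BC·C·BCA·BCA·C·BCA·BC
    A ↦ BC
    B ↦ C
    C ↦ BCA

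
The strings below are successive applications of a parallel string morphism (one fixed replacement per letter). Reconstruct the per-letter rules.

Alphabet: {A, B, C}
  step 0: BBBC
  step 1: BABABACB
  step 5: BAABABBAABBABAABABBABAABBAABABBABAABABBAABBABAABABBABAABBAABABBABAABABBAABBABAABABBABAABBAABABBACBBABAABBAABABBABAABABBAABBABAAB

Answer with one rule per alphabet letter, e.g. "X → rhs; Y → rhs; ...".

  step 0 ⇒ step 1: BBBC ⇒ BA·BA·BA·CB
    B ↦ BA
    C ↦ CB
    A ↦ AB  (constrained at step 1)

A->AB, B->BA, C->CB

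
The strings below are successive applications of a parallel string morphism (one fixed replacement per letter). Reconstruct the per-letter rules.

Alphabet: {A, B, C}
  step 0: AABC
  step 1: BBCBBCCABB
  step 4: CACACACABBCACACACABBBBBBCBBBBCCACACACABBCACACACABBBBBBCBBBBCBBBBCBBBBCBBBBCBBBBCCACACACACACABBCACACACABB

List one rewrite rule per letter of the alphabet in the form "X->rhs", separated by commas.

A->BBC, B->CA, C->BB

  step 0 ⇒ step 1: AABC ⇒ BBC·BBC·CA·BB
    A ↦ BBC
    B ↦ CA
    C ↦ BB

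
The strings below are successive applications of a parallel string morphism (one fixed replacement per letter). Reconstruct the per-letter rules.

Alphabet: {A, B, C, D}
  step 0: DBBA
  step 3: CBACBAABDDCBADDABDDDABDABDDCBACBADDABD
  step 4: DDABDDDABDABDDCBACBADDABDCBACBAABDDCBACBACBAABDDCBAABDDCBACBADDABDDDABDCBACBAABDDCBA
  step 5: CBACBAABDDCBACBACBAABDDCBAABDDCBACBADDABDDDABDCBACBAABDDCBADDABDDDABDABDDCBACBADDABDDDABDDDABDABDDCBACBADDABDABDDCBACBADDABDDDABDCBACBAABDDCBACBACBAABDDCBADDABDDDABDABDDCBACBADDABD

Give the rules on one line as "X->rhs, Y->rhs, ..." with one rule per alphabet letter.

A->ABD, B->D, C->D, D->CBA

  step 4 ⇒ step 5: DDABDDDABDABDDCBACBADDABDCBACBAABDDCBACBACBAABDDCBAABDDCBACBADDABDDDABDCBACBAABDDCBA ⇒ CBA·CBA·ABD·D·CBA·CBA·CBA·ABD·D·CBA·ABD·D·CBA·CBA·D·D·ABD·D·D·ABD·CBA·CBA·ABD·D·CBA·D·D·ABD·D·D·ABD·ABD·D·CBA·CBA·D·D·ABD·D·D·ABD·D·D·ABD·ABD·D·CBA·CBA·D·D·ABD·ABD·D·CBA·CBA·D·D·ABD·D·D·ABD·CBA·CBA·ABD·D·CBA·CBA·CBA·ABD·D·CBA·D·D·ABD·D·D·ABD·ABD·D·CBA·CBA·D·D·ABD
    A ↦ ABD
    B ↦ D
    C ↦ D
    D ↦ CBA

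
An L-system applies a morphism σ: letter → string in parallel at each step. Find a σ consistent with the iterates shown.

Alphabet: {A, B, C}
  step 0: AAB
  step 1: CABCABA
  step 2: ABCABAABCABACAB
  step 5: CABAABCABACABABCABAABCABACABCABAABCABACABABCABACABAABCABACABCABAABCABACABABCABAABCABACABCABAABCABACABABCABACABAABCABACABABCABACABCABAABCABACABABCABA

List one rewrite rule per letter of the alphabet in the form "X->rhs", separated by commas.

A->CAB, B->A, C->AB

  step 1 ⇒ step 2: CABCABA ⇒ AB·CAB·A·AB·CAB·A·CAB
    A ↦ CAB
    B ↦ A
    C ↦ AB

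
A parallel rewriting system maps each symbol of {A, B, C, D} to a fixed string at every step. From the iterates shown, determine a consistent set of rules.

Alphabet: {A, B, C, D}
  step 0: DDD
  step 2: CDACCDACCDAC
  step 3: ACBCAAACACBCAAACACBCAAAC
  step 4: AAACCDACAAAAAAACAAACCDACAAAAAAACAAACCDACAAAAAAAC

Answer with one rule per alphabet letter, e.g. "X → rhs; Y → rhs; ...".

A->AA, B->CD, C->AC, D->BC

  step 3 ⇒ step 4: ACBCAAACACBCAAACACBCAAAC ⇒ AA·AC·CD·AC·AA·AA·AA·AC·AA·AC·CD·AC·AA·AA·AA·AC·AA·AC·CD·AC·AA·AA·AA·AC
    A ↦ AA
    B ↦ CD
    C ↦ AC
  step 2 ⇒ step 3: CDACCDACCDAC ⇒ AC·BC·AA·AC·AC·BC·AA·AC·AC·BC·AA·AC
    D ↦ BC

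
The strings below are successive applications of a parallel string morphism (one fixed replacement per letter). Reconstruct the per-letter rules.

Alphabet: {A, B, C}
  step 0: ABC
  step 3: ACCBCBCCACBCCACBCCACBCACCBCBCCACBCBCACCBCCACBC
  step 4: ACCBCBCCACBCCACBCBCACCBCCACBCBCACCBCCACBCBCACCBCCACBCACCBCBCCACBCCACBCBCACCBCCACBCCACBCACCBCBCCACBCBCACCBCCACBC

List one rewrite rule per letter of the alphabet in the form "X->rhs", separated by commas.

A->ACC, B->CAC, C->BC

  step 3 ⇒ step 4: ACCBCBCCACBCCACBCCACBCACCBCBCCACBCBCACCBCCACBC ⇒ ACC·BC·BC·CAC·BC·CAC·BC·BC·ACC·BC·CAC·BC·BC·ACC·BC·CAC·BC·BC·ACC·BC·CAC·BC·ACC·BC·BC·CAC·BC·CAC·BC·BC·ACC·BC·CAC·BC·CAC·BC·ACC·BC·BC·CAC·BC·BC·ACC·BC·CAC·BC
    A ↦ ACC
    B ↦ CAC
    C ↦ BC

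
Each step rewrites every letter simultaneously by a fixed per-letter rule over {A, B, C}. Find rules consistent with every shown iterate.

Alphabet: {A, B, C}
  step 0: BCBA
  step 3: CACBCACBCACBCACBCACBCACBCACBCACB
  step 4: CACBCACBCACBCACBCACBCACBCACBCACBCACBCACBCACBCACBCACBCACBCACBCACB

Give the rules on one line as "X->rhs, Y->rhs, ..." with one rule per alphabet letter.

A->CB, B->CB, C->CA

  step 3 ⇒ step 4: CACBCACBCACBCACBCACBCACBCACBCACB ⇒ CA·CB·CA·CB·CA·CB·CA·CB·CA·CB·CA·CB·CA·CB·CA·CB·CA·CB·CA·CB·CA·CB·CA·CB·CA·CB·CA·CB·CA·CB·CA·CB
    A ↦ CB
    B ↦ CB
    C ↦ CA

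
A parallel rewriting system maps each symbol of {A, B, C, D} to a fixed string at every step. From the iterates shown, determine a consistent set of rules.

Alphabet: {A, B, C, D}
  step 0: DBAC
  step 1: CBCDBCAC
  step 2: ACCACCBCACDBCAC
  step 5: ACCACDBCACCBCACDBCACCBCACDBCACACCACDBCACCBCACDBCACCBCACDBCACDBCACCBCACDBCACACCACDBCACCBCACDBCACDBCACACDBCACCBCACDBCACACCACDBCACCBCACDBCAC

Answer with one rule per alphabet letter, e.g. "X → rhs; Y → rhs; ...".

  step 1 ⇒ step 2: CBCDBCAC ⇒ AC·C·AC·CB·C·AC·DBC·AC
    A ↦ DBC
    B ↦ C
    C ↦ AC
    D ↦ CB

A->DBC, B->C, C->AC, D->CB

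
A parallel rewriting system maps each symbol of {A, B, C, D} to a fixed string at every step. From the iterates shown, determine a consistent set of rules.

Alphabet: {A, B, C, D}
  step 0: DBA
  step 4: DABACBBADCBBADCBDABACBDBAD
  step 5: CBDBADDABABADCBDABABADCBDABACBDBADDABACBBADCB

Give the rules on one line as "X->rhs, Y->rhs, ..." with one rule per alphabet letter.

  step 4 ⇒ step 5: DABACBBADCBBADCBDABACBDBAD ⇒ CB·D·BA·D·DA·BA·BA·D·CB·DA·BA·BA·D·CB·DA·BA·CB·D·BA·D·DA·BA·CB·BA·D·CB
    A ↦ D
    B ↦ BA
    C ↦ DA
    D ↦ CB

A->D, B->BA, C->DA, D->CB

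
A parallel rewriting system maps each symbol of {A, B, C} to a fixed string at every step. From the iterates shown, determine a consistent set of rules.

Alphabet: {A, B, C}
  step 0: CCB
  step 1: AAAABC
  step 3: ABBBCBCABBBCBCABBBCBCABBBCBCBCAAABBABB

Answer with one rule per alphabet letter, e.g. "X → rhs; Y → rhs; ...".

A->ABB, B->BC, C->AA

  step 0 ⇒ step 1: CCB ⇒ AA·AA·BC
    B ↦ BC
    C ↦ AA
    A ↦ ABB  (constrained at step 1)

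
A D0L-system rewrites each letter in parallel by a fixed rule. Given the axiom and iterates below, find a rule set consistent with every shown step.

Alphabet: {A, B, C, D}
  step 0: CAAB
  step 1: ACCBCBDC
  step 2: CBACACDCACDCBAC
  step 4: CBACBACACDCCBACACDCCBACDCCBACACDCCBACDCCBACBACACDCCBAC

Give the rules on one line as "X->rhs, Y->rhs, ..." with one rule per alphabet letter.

  step 1 ⇒ step 2: ACCBCBDC ⇒ CB·AC·AC·DC·AC·DC·B·AC
    A ↦ CB
    B ↦ DC
    C ↦ AC
    D ↦ B

A->CB, B->DC, C->AC, D->B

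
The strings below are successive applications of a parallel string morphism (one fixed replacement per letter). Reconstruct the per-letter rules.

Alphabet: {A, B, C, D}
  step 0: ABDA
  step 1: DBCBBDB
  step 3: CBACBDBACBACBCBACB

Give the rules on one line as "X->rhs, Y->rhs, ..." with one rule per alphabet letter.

  step 0 ⇒ step 1: ABDA ⇒ DB·CB·B·DB
    A ↦ DB
    B ↦ CB
    D ↦ B
    C ↦ A  (constrained at step 1)

A->DB, B->CB, C->A, D->B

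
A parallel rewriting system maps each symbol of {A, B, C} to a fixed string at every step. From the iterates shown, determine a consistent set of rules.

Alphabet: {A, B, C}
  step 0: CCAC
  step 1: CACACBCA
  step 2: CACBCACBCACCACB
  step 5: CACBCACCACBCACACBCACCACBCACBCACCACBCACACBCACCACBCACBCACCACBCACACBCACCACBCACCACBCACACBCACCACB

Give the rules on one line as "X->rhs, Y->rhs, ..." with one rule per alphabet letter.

  step 1 ⇒ step 2: CACACBCA ⇒ CA·CB·CA·CB·CA·C·CA·CB
    A ↦ CB
    B ↦ C
    C ↦ CA

A->CB, B->C, C->CA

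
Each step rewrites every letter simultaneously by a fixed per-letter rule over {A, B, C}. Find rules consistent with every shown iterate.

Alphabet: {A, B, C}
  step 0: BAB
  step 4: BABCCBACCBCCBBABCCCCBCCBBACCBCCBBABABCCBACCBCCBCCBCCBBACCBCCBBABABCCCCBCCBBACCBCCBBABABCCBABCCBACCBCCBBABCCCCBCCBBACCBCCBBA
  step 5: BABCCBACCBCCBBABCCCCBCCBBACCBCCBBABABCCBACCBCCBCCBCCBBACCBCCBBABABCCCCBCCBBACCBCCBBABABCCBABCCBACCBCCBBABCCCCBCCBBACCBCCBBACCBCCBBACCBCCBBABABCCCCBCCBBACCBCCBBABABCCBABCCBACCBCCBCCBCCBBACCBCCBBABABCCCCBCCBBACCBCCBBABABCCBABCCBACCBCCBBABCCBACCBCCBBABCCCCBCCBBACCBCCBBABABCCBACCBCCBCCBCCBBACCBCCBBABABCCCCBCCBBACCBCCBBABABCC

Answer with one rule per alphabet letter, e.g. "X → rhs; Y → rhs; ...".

A->BCC, B->BA, C->CCB

  step 4 ⇒ step 5: BABCCBACCBCCBBABCCCCBCCBBACCBCCBBABABCCBACCBCCBCCBCCBBACCBCCBBABABCCCCBCCBBACCBCCBBABABCCBABCCBACCBCCBBABCCCCBCCBBACCBCCBBA ⇒ BA·BCC·BA·CCB·CCB·BA·BCC·CCB·CCB·BA·CCB·CCB·BA·BA·BCC·BA·CCB·CCB·CCB·CCB·BA·CCB·CCB·BA·BA·BCC·CCB·CCB·BA·CCB·CCB·BA·BA·BCC·BA·BCC·BA·CCB·CCB·BA·BCC·CCB·CCB·BA·CCB·CCB·BA·CCB·CCB·BA·CCB·CCB·BA·BA·BCC·CCB·CCB·BA·CCB·CCB·BA·BA·BCC·BA·BCC·BA·CCB·CCB·CCB·CCB·BA·CCB·CCB·BA·BA·BCC·CCB·CCB·BA·CCB·CCB·BA·BA·BCC·BA·BCC·BA·CCB·CCB·BA·BCC·BA·CCB·CCB·BA·BCC·CCB·CCB·BA·CCB·CCB·BA·BA·BCC·BA·CCB·CCB·CCB·CCB·BA·CCB·CCB·BA·BA·BCC·CCB·CCB·BA·CCB·CCB·BA·BA·BCC
    A ↦ BCC
    B ↦ BA
    C ↦ CCB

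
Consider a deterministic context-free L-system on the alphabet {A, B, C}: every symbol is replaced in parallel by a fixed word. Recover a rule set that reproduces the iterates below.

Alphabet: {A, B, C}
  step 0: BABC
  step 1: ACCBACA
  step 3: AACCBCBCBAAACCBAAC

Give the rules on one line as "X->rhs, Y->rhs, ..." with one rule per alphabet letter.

A->CB, B->AC, C->A

  step 0 ⇒ step 1: BABC ⇒ AC·CB·AC·A
    A ↦ CB
    B ↦ AC
    C ↦ A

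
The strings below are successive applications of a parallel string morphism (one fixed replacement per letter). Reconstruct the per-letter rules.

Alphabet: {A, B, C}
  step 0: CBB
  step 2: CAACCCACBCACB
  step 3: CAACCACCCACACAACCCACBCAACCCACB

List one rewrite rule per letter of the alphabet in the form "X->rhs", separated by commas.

  step 2 ⇒ step 3: CAACCCACBCACB ⇒ CA·ACC·ACC·CA·CA·CA·ACC·CA·CB·CA·ACC·CA·CB
    A ↦ ACC
    B ↦ CB
    C ↦ CA

A->ACC, B->CB, C->CA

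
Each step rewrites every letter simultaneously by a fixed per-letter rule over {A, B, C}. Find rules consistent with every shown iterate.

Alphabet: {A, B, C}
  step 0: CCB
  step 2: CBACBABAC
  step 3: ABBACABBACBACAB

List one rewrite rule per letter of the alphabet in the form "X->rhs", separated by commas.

A->C, B->BA, C->AB

  step 2 ⇒ step 3: CBACBABAC ⇒ AB·BA·C·AB·BA·C·BA·C·AB
    A ↦ C
    B ↦ BA
    C ↦ AB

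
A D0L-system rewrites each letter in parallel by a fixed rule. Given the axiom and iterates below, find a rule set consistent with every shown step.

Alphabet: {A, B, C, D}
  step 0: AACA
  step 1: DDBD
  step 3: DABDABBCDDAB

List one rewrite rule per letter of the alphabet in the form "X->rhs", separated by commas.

  step 0 ⇒ step 1: AACA ⇒ D·D·B·D
    A ↦ D
    C ↦ B
    B ↦ DA  (constrained at step 1)
    D ↦ BC  (constrained at step 1)

A->D, B->DA, C->B, D->BC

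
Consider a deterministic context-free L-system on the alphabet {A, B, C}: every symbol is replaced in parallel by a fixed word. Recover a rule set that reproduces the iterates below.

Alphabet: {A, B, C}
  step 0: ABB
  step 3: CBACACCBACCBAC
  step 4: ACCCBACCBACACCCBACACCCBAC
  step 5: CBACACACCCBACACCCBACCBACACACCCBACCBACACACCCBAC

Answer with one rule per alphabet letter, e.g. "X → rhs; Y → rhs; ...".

A->CB, B->C, C->AC

  step 4 ⇒ step 5: ACCCBACCBACACCCBACACCCBAC ⇒ CB·AC·AC·AC·C·CB·AC·AC·C·CB·AC·CB·AC·AC·AC·C·CB·AC·CB·AC·AC·AC·C·CB·AC
    A ↦ CB
    B ↦ C
    C ↦ AC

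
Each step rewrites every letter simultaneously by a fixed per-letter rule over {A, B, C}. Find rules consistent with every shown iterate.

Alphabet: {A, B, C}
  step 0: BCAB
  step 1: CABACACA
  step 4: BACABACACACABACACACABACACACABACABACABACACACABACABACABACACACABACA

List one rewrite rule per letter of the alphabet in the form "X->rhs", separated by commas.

A->CA, B->CA, C->BA

  step 0 ⇒ step 1: BCAB ⇒ CA·BA·CA·CA
    A ↦ CA
    B ↦ CA
    C ↦ BA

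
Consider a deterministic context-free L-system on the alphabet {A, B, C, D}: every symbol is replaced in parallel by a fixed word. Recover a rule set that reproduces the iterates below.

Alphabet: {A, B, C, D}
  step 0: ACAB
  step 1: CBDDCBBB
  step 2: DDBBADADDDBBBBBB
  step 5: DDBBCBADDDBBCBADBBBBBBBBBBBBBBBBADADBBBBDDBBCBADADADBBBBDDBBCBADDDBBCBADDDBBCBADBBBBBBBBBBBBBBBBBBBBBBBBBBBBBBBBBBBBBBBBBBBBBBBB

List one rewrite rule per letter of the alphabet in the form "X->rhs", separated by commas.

  step 1 ⇒ step 2: CBDDCBBB ⇒ DD·BB·AD·AD·DD·BB·BB·BB
    B ↦ BB
    C ↦ DD
    D ↦ AD
  step 0 ⇒ step 1: ACAB ⇒ CB·DD·CB·BB
    A ↦ CB

A->CB, B->BB, C->DD, D->AD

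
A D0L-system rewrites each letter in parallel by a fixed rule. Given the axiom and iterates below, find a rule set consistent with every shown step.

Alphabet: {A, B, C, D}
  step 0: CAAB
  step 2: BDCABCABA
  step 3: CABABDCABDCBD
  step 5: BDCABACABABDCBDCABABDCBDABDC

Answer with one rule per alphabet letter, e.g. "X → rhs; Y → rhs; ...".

  step 2 ⇒ step 3: BDCABCABA ⇒ C·AB·A·BD·C·A·BD·C·BD
    A ↦ BD
    B ↦ C
    C ↦ A
    D ↦ AB

A->BD, B->C, C->A, D->AB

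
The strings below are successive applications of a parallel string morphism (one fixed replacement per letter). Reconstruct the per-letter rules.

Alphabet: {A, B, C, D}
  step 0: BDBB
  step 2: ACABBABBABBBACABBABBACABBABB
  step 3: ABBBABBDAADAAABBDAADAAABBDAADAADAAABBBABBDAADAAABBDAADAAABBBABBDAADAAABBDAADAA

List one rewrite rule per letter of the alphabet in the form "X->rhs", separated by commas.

  step 2 ⇒ step 3: ACABBABBABBBACABBABBACABBABB ⇒ ABB·B·ABB·DAA·DAA·ABB·DAA·DAA·ABB·DAA·DAA·DAA·ABB·B·ABB·DAA·DAA·ABB·DAA·DAA·ABB·B·ABB·DAA·DAA·ABB·DAA·DAA
    A ↦ ABB
    B ↦ DAA
    C ↦ B
    D ↦ AC  (constrained at step 0)

A->ABB, B->DAA, C->B, D->AC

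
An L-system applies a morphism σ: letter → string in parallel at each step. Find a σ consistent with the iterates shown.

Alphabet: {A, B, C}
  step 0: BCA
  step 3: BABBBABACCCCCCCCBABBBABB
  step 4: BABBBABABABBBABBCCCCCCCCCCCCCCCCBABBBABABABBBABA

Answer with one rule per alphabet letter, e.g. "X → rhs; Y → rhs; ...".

  step 3 ⇒ step 4: BABBBABACCCCCCCCBABBBABB ⇒ BA·BB·BA·BA·BA·BB·BA·BB·CC·CC·CC·CC·CC·CC·CC·CC·BA·BB·BA·BA·BA·BB·BA·BA
    A ↦ BB
    B ↦ BA
    C ↦ CC

A->BB, B->BA, C->CC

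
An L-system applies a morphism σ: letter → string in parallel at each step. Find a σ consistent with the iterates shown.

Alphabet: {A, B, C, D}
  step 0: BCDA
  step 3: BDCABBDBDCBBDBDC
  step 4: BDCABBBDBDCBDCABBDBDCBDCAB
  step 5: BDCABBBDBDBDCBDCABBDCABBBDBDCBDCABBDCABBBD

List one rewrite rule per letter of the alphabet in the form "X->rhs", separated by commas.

A->B, B->BD, C->AB, D->C

  step 4 ⇒ step 5: BDCABBBDBDCBDCABBDBDCBDCAB ⇒ BD·C·AB·B·BD·BD·BD·C·BD·C·AB·BD·C·AB·B·BD·BD·C·BD·C·AB·BD·C·AB·B·BD
    A ↦ B
    B ↦ BD
    C ↦ AB
    D ↦ C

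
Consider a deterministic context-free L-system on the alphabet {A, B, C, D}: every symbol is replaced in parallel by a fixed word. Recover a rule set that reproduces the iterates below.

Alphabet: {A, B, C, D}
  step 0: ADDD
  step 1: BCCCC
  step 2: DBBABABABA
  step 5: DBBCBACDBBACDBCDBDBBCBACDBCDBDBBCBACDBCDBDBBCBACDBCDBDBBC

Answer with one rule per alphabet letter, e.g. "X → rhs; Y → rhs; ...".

  step 1 ⇒ step 2: BCCCC ⇒ DB·BA·BA·BA·BA
    B ↦ DB
    C ↦ BA
  step 0 ⇒ step 1: ADDD ⇒ BC·C·C·C
    A ↦ BC
  step 0 ⇒ step 1: ADDD ⇒ BC·C·C·C
    D ↦ C

A->BC, B->DB, C->BA, D->C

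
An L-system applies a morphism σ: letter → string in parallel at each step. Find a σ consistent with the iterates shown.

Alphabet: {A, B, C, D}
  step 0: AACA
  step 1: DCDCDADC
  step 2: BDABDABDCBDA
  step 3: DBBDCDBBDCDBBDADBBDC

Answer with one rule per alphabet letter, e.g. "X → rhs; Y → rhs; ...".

A->DC, B->DB, C->DA, D->B

  step 2 ⇒ step 3: BDABDABDCBDA ⇒ DB·B·DC·DB·B·DC·DB·B·DA·DB·B·DC
    A ↦ DC
    B ↦ DB
    C ↦ DA
    D ↦ B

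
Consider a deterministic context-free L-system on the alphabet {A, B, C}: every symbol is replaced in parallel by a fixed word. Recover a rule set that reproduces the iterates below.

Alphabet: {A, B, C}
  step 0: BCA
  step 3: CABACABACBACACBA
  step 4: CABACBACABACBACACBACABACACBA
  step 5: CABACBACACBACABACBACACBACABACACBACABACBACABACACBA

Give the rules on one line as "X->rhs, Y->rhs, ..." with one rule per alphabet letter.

A->BA, B->C, C->CA

  step 4 ⇒ step 5: CABACBACABACBACACBACABACACBA ⇒ CA·BA·C·BA·CA·C·BA·CA·BA·C·BA·CA·C·BA·CA·BA·CA·C·BA·CA·BA·C·BA·CA·BA·CA·C·BA
    A ↦ BA
    B ↦ C
    C ↦ CA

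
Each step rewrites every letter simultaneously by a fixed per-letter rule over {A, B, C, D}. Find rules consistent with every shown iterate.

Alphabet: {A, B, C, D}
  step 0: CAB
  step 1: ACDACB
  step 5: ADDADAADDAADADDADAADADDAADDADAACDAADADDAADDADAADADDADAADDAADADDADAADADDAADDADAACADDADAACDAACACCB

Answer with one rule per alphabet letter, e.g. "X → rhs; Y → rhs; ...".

  step 0 ⇒ step 1: CAB ⇒ AC·DA·CB
    A ↦ DA
    B ↦ CB
    C ↦ AC
    D ↦ AD  (constrained at step 1)

A->DA, B->CB, C->AC, D->AD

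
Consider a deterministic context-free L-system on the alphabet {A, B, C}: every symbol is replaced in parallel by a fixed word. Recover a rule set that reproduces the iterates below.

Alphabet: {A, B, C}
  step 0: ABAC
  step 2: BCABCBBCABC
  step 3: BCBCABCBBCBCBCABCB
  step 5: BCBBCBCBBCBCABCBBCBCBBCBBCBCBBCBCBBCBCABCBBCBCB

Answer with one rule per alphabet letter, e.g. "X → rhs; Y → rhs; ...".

A->CA, B->BC, C->B

  step 2 ⇒ step 3: BCABCBBCABC ⇒ BC·B·CA·BC·B·BC·BC·B·CA·BC·B
    A ↦ CA
    B ↦ BC
    C ↦ B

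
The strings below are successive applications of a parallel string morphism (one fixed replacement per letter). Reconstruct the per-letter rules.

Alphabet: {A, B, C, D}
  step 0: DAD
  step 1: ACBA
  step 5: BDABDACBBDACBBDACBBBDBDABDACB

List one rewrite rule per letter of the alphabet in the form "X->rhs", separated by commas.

A->CB, B->BD, C->B, D->A

  step 0 ⇒ step 1: DAD ⇒ A·CB·A
    A ↦ CB
    D ↦ A
    B ↦ BD  (constrained at step 1)
    C ↦ B  (constrained at step 1)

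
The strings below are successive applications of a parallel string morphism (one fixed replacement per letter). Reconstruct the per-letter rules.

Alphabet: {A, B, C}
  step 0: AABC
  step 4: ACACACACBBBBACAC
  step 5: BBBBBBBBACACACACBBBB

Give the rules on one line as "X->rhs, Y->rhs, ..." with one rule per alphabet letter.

A->B, B->AC, C->B

  step 4 ⇒ step 5: ACACACACBBBBACAC ⇒ B·B·B·B·B·B·B·B·AC·AC·AC·AC·B·B·B·B
    A ↦ B
    B ↦ AC
    C ↦ B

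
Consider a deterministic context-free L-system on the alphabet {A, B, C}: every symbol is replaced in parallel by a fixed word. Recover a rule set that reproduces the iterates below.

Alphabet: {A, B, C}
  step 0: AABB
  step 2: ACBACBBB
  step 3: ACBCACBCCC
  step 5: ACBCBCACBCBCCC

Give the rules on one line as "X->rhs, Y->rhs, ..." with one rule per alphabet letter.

  step 2 ⇒ step 3: ACBACBBB ⇒ AC·B·C·AC·B·C·C·C
    A ↦ AC
    B ↦ C
    C ↦ B

A->AC, B->C, C->B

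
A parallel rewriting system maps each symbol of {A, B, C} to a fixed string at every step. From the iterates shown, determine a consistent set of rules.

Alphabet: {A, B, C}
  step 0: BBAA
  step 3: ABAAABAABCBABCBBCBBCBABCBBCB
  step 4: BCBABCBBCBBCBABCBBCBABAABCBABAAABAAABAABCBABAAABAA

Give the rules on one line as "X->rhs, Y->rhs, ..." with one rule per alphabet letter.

  step 3 ⇒ step 4: ABAAABAABCBABCBBCBBCBABCBBCB ⇒ BCB·A·BCB·BCB·BCB·A·BCB·BCB·A·BA·A·BCB·A·BA·A·A·BA·A·A·BA·A·BCB·A·BA·A·A·BA·A
    A ↦ BCB
    B ↦ A
    C ↦ BA

A->BCB, B->A, C->BA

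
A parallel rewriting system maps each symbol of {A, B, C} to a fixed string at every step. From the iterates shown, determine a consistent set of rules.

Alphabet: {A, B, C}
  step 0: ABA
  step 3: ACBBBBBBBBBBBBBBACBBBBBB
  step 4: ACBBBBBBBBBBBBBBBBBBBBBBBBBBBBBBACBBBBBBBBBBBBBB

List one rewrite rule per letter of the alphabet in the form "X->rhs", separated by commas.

A->AC, B->BB, C->BB

  step 3 ⇒ step 4: ACBBBBBBBBBBBBBBACBBBBBB ⇒ AC·BB·BB·BB·BB·BB·BB·BB·BB·BB·BB·BB·BB·BB·BB·BB·AC·BB·BB·BB·BB·BB·BB·BB
    A ↦ AC
    B ↦ BB
    C ↦ BB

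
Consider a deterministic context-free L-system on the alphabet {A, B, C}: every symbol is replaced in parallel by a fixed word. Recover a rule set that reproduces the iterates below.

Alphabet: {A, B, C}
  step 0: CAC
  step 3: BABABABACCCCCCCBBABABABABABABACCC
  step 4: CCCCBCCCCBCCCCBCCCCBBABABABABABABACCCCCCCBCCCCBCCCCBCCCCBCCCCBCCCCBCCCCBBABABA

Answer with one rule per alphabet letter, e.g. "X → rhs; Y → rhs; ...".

  step 3 ⇒ step 4: BABABABACCCCCCCBBABABABABABABACCC ⇒ CCC·CB·CCC·CB·CCC·CB·CCC·CB·BA·BA·BA·BA·BA·BA·BA·CCC·CCC·CB·CCC·CB·CCC·CB·CCC·CB·CCC·CB·CCC·CB·CCC·CB·BA·BA·BA
    A ↦ CB
    B ↦ CCC
    C ↦ BA

A->CB, B->CCC, C->BA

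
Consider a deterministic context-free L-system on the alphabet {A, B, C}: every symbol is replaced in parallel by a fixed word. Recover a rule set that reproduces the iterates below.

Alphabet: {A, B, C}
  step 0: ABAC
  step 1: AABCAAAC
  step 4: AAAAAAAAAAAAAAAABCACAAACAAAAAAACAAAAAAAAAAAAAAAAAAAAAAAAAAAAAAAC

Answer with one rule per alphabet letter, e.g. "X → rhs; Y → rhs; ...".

  step 0 ⇒ step 1: ABAC ⇒ AA·BC·AA·AC
    A ↦ AA
    B ↦ BC
    C ↦ AC

A->AA, B->BC, C->AC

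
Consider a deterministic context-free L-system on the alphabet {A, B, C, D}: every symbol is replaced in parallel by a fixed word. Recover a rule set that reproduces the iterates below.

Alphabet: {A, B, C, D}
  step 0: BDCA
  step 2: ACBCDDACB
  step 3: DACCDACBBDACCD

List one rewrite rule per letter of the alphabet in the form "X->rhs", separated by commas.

  step 2 ⇒ step 3: ACBCDDACB ⇒ D·AC·CD·AC·B·B·D·AC·CD
    A ↦ D
    B ↦ CD
    C ↦ AC
    D ↦ B

A->D, B->CD, C->AC, D->B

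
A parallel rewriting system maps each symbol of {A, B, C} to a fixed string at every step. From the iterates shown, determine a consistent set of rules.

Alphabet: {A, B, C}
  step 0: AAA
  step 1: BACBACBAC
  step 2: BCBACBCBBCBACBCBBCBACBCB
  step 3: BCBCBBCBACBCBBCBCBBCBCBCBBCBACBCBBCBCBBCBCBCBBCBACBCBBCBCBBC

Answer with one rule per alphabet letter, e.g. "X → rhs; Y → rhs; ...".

  step 2 ⇒ step 3: BCBACBCBBCBACBCBBCBACBCB ⇒ BC·BCB·BC·BAC·BCB·BC·BCB·BC·BC·BCB·BC·BAC·BCB·BC·BCB·BC·BC·BCB·BC·BAC·BCB·BC·BCB·BC
    A ↦ BAC
    B ↦ BC
    C ↦ BCB

A->BAC, B->BC, C->BCB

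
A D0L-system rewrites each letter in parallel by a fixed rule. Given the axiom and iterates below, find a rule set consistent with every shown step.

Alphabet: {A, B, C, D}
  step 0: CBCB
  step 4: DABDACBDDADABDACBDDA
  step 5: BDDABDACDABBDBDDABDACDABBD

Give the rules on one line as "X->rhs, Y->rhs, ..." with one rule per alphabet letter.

  step 4 ⇒ step 5: DABDACBDDADABDACBDDA ⇒ B·D·DA·B·D·AC·DA·B·B·D·B·D·DA·B·D·AC·DA·B·B·D
    A ↦ D
    B ↦ DA
    C ↦ AC
    D ↦ B

A->D, B->DA, C->AC, D->B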